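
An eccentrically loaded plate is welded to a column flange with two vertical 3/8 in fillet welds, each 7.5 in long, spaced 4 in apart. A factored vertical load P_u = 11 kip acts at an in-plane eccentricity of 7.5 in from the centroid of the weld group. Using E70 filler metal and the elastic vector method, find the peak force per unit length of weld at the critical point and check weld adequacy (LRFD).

f_max ≈ 3.1 kip/in; adequate

E70XX → F_EXX = 70 ksi.
Total weld length L_w = 15 in. Treat welds as unit-width lines.
Polar moment about centroid: J = 2[d³/12 + d(b/2)²] = 2[7.5³/12 + 7.5×2²] = 130.3 in³.
Direct shear f_v = P/L_w = 11 / 15 = 0.7333 kip/in (vertical).
Torsion M = P·e = 11 × 7.5 = 82.5 kip·in.
Critical point at (x, y) = (2, 3.75) from centroid. f_tx = M·y/J = 2.374 kip/in; f_ty = M·x/J = 1.266 kip/in.
Resultant f_max = √[f_tx² + (f_v + f_ty)²] = √[2.374² + (0.7333 + 1.266)²] = 3.104 kip/in.
Capacity per unit length: φr_n = 0.75 × 0.6 × 70 × (0.707 × 0.375) = 8.351 kip/in.
3.104 ≤ 8.351 → adequate.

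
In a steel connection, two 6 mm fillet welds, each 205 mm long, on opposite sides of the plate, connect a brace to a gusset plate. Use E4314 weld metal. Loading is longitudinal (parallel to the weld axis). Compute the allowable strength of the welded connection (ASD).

R_n/Ω ≈ 224 kN

E43XX → F_EXX = 430 MPa.
Effective throat t_e = 0.707 × 6 = 4.242 mm.
Total length L = 410 mm; A_we = 4.242 × 410 = 1739 mm².
F_nw = 0.6 F_EXX = 0.6 × 430 = 258 MPa.
R_n = 258 × 1739 × 10⁻³ = 448.7 kN; R_n/Ω = 448.7/2.0 = 224.4 kN.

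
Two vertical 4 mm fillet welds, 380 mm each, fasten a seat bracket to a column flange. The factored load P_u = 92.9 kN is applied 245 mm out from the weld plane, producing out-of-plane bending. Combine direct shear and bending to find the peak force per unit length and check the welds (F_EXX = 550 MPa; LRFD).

f_max ≈ 488 N/mm; adequate

L_w = 2 × 380 = 760 mm; section modulus (unit throat) S = 2 × L²/6 = 48130 mm².
Direct shear f_v = P/L_w = 92.9×10³/760 = 122.2 N/mm.
Moment M = P × e = 92.9×10³ × 245 = 22760000 N·mm; bending f_b = M/S = 472.9 N/mm.
f_max = √(f_v² + f_b²) = √(122.2² + 472.9²) = 488.4 N/mm.
φr_n = 0.75 × 0.6 × 550 × (0.707 × 4) = 699.9 N/mm → adequate.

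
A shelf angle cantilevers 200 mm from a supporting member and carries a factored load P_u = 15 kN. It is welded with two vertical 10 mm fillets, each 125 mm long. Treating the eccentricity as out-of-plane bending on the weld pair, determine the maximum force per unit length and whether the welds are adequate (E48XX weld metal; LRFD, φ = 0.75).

f_max ≈ 579 N/mm; adequate

E48XX → F_EXX = 480 MPa.
L_w = 2 × 125 = 250 mm; section modulus (unit throat) S = 2 × L²/6 = 5208 mm².
Direct shear f_v = P/L_w = 15×10³/250 = 60 N/mm.
Moment M = P × e = 15×10³ × 200 = 3000000 N·mm; bending f_b = M/S = 576 N/mm.
f_max = √(f_v² + f_b²) = √(60² + 576²) = 579.1 N/mm.
φr_n = 0.75 × 0.6 × 480 × (0.707 × 10) = 1527 N/mm → adequate.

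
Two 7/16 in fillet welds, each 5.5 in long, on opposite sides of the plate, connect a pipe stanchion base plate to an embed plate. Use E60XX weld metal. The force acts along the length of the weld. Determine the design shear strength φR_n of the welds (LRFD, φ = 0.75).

E60XX → F_EXX = 60 ksi.
Effective throat t_e = 0.707 × 0.4375 = 0.3093 in.
Total length L = 11 in; A_we = 0.3093 × 11 = 3.402 in².
F_nw = 0.6 F_EXX = 0.6 × 60 = 36 ksi.
φR_n = 0.75 × 36 × 3.402 = 91.87 kip.

φR_n ≈ 91.9 kip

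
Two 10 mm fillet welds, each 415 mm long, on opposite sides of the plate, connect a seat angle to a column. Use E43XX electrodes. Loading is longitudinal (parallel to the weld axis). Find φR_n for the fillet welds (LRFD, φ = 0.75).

E43XX → F_EXX = 430 MPa.
Effective throat t_e = 0.707 × 10 = 7.07 mm.
Total length L = 830 mm; A_we = 7.07 × 830 = 5868 mm².
F_nw = 0.6 F_EXX = 0.6 × 430 = 258 MPa.
φR_n = 0.75 × 258 × 5868 × 10⁻³ = 1135 kN.

φR_n ≈ 1140 kN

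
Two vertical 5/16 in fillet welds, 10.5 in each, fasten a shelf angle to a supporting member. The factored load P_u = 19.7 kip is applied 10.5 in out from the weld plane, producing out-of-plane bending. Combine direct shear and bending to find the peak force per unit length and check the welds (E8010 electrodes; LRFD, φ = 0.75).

E80XX → F_EXX = 80 ksi.
L_w = 2 × 10.5 = 21 in; section modulus (unit throat) S = 2 × L²/6 = 36.75 in².
Direct shear f_v = P/L_w = 19.7/21 = 0.9381 kip/in.
Moment M = P × e = 19.7 × 10.5 = 206.85 kip·in; bending f_b = M/S = 5.629 kip/in.
f_max = √(f_v² + f_b²) = √(0.9381² + 5.629²) = 5.706 kip/in.
φr_n = 0.75 × 0.6 × 80 × (0.707 × 0.3125) = 7.954 kip/in → adequate.

f_max ≈ 5.71 kip/in; adequate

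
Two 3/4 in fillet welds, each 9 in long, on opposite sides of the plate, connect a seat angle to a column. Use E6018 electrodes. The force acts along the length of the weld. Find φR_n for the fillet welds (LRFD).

E60XX → F_EXX = 60 ksi.
Effective throat t_e = 0.707 × 0.75 = 0.5302 in.
Total length L = 18 in; A_we = 0.5302 × 18 = 9.544 in².
F_nw = 0.6 F_EXX = 0.6 × 60 = 36 ksi.
φR_n = 0.75 × 36 × 9.544 = 257.7 kip.

φR_n ≈ 258 kip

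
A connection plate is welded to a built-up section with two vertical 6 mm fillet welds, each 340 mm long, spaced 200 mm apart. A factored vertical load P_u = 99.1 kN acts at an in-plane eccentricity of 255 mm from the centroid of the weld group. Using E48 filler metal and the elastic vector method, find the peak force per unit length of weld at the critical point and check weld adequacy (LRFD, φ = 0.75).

E48XX → F_EXX = 480 MPa.
Total weld length L_w = 680 mm. Treat welds as unit-width lines.
Polar moment about centroid: J = 2[d³/12 + d(b/2)²] = 2[340³/12 + 340×100²] = 13350000 mm³.
Direct shear f_v = P/L_w = 99.1×10³ / 680 = 145.7 N/mm (vertical).
Torsion M = P·e = 99.1×10³ × 255 = 25270000 N·mm.
Critical point at (x, y) = (100, 170) from centroid. f_tx = M·y/J = 321.8 N/mm; f_ty = M·x/J = 189.3 N/mm.
Resultant f_max = √[f_tx² + (f_v + f_ty)²] = √[321.8² + (145.7 + 189.3)²] = 464.5 N/mm.
Capacity per unit length: φr_n = 0.75 × 0.6 × 480 × (0.707 × 6) = 916.3 N/mm.
464.5 ≤ 916.3 → adequate.

f_max ≈ 465 N/mm; adequate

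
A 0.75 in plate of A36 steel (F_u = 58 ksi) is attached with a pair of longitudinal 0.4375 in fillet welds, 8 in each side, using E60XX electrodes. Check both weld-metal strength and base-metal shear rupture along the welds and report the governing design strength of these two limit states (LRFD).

φR_n ≈ 134 kip (weld metal governs)

E60XX → F_EXX = 60 ksi.
t_e = 0.707 × 0.4375 = 0.3093 in; L = 16 in.
Weld metal: φR_n = 0.75 × 0.6 × 60 × 0.3093 × 16 = 133.6 kip.
Base metal (shear rupture): φR_n = 0.75 × 0.6 × 58 × 0.75 × 16 = 313.2 kip.
Governing: weld metal.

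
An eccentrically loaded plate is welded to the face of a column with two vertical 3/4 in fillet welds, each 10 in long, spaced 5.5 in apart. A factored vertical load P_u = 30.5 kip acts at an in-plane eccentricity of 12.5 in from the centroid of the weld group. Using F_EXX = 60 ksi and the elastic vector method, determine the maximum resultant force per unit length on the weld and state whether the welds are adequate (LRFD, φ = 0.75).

Total weld length L_w = 20 in. Treat welds as unit-width lines.
Polar moment about centroid: J = 2[d³/12 + d(b/2)²] = 2[10³/12 + 10×2.75²] = 317.9 in³.
Direct shear f_v = P/L_w = 30.5 / 20 = 1.525 kip/in (vertical).
Torsion M = P·e = 30.5 × 12.5 = 381.25 kip·in.
Critical point at (x, y) = (2.75, 5) from centroid. f_tx = M·y/J = 5.996 kip/in; f_ty = M·x/J = 3.298 kip/in.
Resultant f_max = √[f_tx² + (f_v + f_ty)²] = √[5.996² + (1.525 + 3.298)²] = 7.695 kip/in.
Capacity per unit length: φr_n = 0.75 × 0.6 × 60 × (0.707 × 0.75) = 14.32 kip/in.
7.695 ≤ 14.32 → adequate.

f_max ≈ 7.69 kip/in; adequate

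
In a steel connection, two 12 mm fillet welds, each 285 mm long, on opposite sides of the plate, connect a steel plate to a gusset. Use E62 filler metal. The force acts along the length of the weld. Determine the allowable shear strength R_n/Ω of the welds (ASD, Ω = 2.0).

R_n/Ω ≈ 899 kN

E62XX → F_EXX = 620 MPa.
Effective throat t_e = 0.707 × 12 = 8.484 mm.
Total length L = 570 mm; A_we = 8.484 × 570 = 4836 mm².
F_nw = 0.6 F_EXX = 0.6 × 620 = 372 MPa.
R_n = 372 × 4836 × 10⁻³ = 1799 kN; R_n/Ω = 1799/2.0 = 899.5 kN.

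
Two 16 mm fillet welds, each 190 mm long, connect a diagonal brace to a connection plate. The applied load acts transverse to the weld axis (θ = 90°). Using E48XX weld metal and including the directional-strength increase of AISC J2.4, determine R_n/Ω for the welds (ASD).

R_n/Ω ≈ 928 kN

E48XX → F_EXX = 480 MPa.
t_e = 0.707 × 16 = 11.31 mm; A_we = 11.31 × 380 = 4299 mm².
Directional factor: 1.0 + 0.5 sin^1.5(90°) = 1.5.
F_nw = 0.6 × 480 × 1.5 = 432 MPa.
R_n/Ω = (432 × 4299) / 2.0 × 10⁻³ = 928.5 kN.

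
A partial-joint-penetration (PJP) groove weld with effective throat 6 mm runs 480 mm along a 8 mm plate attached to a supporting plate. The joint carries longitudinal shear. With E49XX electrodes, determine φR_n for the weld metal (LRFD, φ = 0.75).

φR_n ≈ 635 kN

E49XX → F_EXX = 490 MPa.
Effective throat (given) t_e = 6 mm.
A_we = 6 × 480 = 2880 mm².
F_nw = 0.6 F_EXX = 294 MPa.
φR_n = 0.75 × 294 × 2880 × 10⁻³ = 635 kN.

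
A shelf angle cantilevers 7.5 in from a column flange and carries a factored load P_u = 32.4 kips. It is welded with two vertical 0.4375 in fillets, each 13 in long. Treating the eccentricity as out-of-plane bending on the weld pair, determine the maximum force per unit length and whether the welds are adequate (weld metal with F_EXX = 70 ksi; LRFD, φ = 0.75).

L_w = 2 × 13 = 26 in; section modulus (unit throat) S = 2 × L²/6 = 56.33 in².
Direct shear f_v = P/L_w = 32.4/26 = 1.246 kip/in.
Moment M = P × e = 32.4 × 7.5 = 243 kip·in; bending f_b = M/S = 4.314 kip/in.
f_max = √(f_v² + f_b²) = √(1.246² + 4.314²) = 4.49 kip/in.
φr_n = 0.75 × 0.6 × 70 × (0.707 × 0.4375) = 9.743 kip/in → adequate.

f_max ≈ 4.49 kip/in; adequate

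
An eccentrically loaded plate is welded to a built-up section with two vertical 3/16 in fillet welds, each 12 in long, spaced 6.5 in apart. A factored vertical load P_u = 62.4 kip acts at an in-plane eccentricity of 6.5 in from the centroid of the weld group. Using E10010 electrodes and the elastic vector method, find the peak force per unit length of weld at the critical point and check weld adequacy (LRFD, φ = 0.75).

E100XX → F_EXX = 100 ksi.
Total weld length L_w = 24 in. Treat welds as unit-width lines.
Polar moment about centroid: J = 2[d³/12 + d(b/2)²] = 2[12³/12 + 12×3.25²] = 541.5 in³.
Direct shear f_v = P/L_w = 62.4 / 24 = 2.6 kip/in (vertical).
Torsion M = P·e = 62.4 × 6.5 = 405.6 kip·in.
Critical point at (x, y) = (3.25, 6) from centroid. f_tx = M·y/J = 4.494 kip/in; f_ty = M·x/J = 2.434 kip/in.
Resultant f_max = √[f_tx² + (f_v + f_ty)²] = √[4.494² + (2.6 + 2.434)²] = 6.749 kip/in.
Capacity per unit length: φr_n = 0.75 × 0.6 × 100 × (0.707 × 0.1875) = 5.965 kip/in.
6.749 > 5.965 → NOT adequate.

f_max ≈ 6.75 kip/in; NOT adequate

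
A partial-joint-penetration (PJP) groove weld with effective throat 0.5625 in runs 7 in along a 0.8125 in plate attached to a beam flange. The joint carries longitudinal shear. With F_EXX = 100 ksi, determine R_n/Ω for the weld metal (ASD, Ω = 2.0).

Effective throat (given) t_e = 0.5625 in.
A_we = 0.5625 × 7 = 3.938 in².
F_nw = 0.6 F_EXX = 60 ksi.
R_n/Ω = (60 × 3.938) / 2.0 = 118.1 kips.

R_n/Ω ≈ 118 kips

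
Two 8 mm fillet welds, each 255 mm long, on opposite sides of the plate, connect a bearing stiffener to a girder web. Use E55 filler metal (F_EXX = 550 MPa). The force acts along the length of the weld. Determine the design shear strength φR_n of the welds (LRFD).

φR_n ≈ 714 kN

Effective throat t_e = 0.707 × 8 = 5.656 mm.
Total length L = 510 mm; A_we = 5.656 × 510 = 2885 mm².
F_nw = 0.6 F_EXX = 0.6 × 550 = 330 MPa.
φR_n = 0.75 × 330 × 2885 × 10⁻³ = 713.9 kN.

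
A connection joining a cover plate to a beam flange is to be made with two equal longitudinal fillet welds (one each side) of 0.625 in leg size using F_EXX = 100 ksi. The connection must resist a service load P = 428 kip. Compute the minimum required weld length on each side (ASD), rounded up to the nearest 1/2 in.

L = 16.5 in on each side

Throat t_e = 0.707 × 0.625 = 0.4419 in.
r_n/Ω = (0.6 × 100 × 0.4419) / 2.0 = 13.26 kip/in.
L_req = P / (r_n/Ω) = 428 / 13.26 = 32.29 in total.
Per side: 32.29 / 2 = 16.14 in.
Round up → use L = 16.5 in on each side.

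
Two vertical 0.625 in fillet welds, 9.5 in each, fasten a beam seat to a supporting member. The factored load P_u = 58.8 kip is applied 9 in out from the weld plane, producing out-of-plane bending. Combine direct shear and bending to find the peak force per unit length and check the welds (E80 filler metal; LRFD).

E80XX → F_EXX = 80 ksi.
L_w = 2 × 9.5 = 19 in; section modulus (unit throat) S = 2 × L²/6 = 30.08 in².
Direct shear f_v = P/L_w = 58.8/19 = 3.095 kip/in.
Moment M = P × e = 58.8 × 9 = 529.2 kip·in; bending f_b = M/S = 17.59 kip/in.
f_max = √(f_v² + f_b²) = √(3.095² + 17.59²) = 17.86 kip/in.
φr_n = 0.75 × 0.6 × 80 × (0.707 × 0.625) = 15.91 kip/in → NOT adequate.

f_max ≈ 17.9 kip/in; NOT adequate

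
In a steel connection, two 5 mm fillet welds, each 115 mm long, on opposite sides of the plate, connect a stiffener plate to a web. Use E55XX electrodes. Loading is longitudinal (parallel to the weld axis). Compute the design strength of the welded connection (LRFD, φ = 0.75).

E55XX → F_EXX = 550 MPa.
Effective throat t_e = 0.707 × 5 = 3.535 mm.
Total length L = 230 mm; A_we = 3.535 × 230 = 813 mm².
F_nw = 0.6 F_EXX = 0.6 × 550 = 330 MPa.
φR_n = 0.75 × 330 × 813 × 10⁻³ = 201.2 kN.

φR_n ≈ 201 kN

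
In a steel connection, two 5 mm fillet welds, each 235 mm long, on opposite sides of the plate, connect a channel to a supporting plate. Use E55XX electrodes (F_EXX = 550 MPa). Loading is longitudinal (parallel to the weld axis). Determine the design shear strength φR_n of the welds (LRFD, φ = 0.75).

φR_n ≈ 411 kN

Effective throat t_e = 0.707 × 5 = 3.535 mm.
Total length L = 470 mm; A_we = 3.535 × 470 = 1661 mm².
F_nw = 0.6 F_EXX = 0.6 × 550 = 330 MPa.
φR_n = 0.75 × 330 × 1661 × 10⁻³ = 411.2 kN.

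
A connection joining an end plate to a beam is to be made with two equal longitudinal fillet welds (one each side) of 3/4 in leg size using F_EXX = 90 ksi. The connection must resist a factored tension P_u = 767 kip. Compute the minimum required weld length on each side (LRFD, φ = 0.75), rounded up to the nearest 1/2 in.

Throat t_e = 0.707 × 0.75 = 0.5302 in.
φr_n = 0.75 × 0.6 × 90 × 0.5302 = 21.48 kip/in.
L_req = P_u / φr_n = 767 / 21.48 = 35.72 in total.
Per side: 35.72 / 2 = 17.86 in.
Round up → use L = 18 in on each side.

L = 18 in on each side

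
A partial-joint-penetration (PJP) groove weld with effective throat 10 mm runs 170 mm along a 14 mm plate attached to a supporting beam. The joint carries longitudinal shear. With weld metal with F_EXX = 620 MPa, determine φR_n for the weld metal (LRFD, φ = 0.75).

φR_n ≈ 474 kN

Effective throat (given) t_e = 10 mm.
A_we = 10 × 170 = 1700 mm².
F_nw = 0.6 F_EXX = 372 MPa.
φR_n = 0.75 × 372 × 1700 × 10⁻³ = 474.3 kN.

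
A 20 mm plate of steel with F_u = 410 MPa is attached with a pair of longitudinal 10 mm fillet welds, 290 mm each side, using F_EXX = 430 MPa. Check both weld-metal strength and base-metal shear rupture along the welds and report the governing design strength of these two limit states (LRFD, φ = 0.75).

t_e = 0.707 × 10 = 7.07 mm; L = 580 mm.
Weld metal: φR_n = 0.75 × 0.6 × 430 × 7.07 × 580 × 10⁻³ = 793.5 kN.
Base metal (shear rupture): φR_n = 0.75 × 0.6 × 410 × 20 × 580 × 10⁻³ = 2140 kN.
Governing: weld metal.

φR_n ≈ 793 kN (weld metal governs)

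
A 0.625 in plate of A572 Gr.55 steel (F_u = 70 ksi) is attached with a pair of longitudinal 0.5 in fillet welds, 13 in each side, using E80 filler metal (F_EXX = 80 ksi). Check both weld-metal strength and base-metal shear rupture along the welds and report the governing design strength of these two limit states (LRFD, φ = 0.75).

t_e = 0.707 × 0.5 = 0.3535 in; L = 26 in.
Weld metal: φR_n = 0.75 × 0.6 × 80 × 0.3535 × 26 = 330.9 kips.
Base metal (shear rupture): φR_n = 0.75 × 0.6 × 70 × 0.625 × 26 = 511.9 kips.
Governing: weld metal.

φR_n ≈ 331 kips (weld metal governs)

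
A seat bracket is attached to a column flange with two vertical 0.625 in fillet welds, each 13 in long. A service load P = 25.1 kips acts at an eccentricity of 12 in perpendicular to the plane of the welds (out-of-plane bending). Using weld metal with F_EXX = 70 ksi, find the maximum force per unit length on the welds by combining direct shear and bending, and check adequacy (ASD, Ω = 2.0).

L_w = 2 × 13 = 26 in; section modulus (unit throat) S = 2 × L²/6 = 56.33 in².
Direct shear f_v = P/L_w = 25.1/26 = 0.9654 kip/in.
Moment M = P × e = 25.1 × 12 = 301.2 kip·in; bending f_b = M/S = 5.347 kip/in.
f_max = √(f_v² + f_b²) = √(0.9654² + 5.347²) = 5.433 kip/in.
r_n/Ω = (1/2.0) × 0.6 × 70 × (0.707 × 0.625) = 9.279 kip/in → adequate.

f_max ≈ 5.43 kip/in; adequate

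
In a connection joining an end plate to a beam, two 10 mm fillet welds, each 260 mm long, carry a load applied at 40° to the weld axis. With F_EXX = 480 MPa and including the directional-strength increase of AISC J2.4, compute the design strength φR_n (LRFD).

φR_n ≈ 999 kN

t_e = 0.707 × 10 = 7.07 mm; A_we = 7.07 × 520 = 3676 mm².
Directional factor: 1.0 + 0.5 sin^1.5(40°) = 1.258.
F_nw = 0.6 × 480 × 1.258 = 362.2 MPa.
φR_n = 0.75 × 362.2 × 3676 × 10⁻³ = 998.7 kN.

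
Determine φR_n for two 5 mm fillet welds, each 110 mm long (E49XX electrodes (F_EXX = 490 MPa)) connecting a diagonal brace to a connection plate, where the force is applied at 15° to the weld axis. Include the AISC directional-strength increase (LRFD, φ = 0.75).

φR_n ≈ 183 kN

t_e = 0.707 × 5 = 3.535 mm; A_we = 3.535 × 220 = 777.7 mm².
Directional factor: 1.0 + 0.5 sin^1.5(15°) = 1.066.
F_nw = 0.6 × 490 × 1.066 = 313.4 MPa.
φR_n = 0.75 × 313.4 × 777.7 × 10⁻³ = 182.8 kN.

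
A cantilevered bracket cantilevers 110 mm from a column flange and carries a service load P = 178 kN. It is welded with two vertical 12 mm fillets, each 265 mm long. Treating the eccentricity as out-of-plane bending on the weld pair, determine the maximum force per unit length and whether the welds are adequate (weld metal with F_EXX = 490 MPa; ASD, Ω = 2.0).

L_w = 2 × 265 = 530 mm; section modulus (unit throat) S = 2 × L²/6 = 23410 mm².
Direct shear f_v = P/L_w = 178×10³/530 = 335.8 N/mm.
Moment M = P × e = 178×10³ × 110 = 19580000 N·mm; bending f_b = M/S = 836.5 N/mm.
f_max = √(f_v² + f_b²) = √(335.8² + 836.5²) = 901.4 N/mm.
r_n/Ω = (1/2.0) × 0.6 × 490 × (0.707 × 12) = 1247 N/mm → adequate.

f_max ≈ 901 N/mm; adequate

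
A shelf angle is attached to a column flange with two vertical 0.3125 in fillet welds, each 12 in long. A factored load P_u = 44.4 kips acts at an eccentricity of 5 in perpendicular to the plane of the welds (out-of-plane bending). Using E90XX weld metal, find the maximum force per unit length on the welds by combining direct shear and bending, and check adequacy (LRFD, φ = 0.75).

f_max ≈ 4.98 kip/in; adequate

E90XX → F_EXX = 90 ksi.
L_w = 2 × 12 = 24 in; section modulus (unit throat) S = 2 × L²/6 = 48 in².
Direct shear f_v = P/L_w = 44.4/24 = 1.85 kip/in.
Moment M = P × e = 44.4 × 5 = 222 kip·in; bending f_b = M/S = 4.625 kip/in.
f_max = √(f_v² + f_b²) = √(1.85² + 4.625²) = 4.981 kip/in.
φr_n = 0.75 × 0.6 × 90 × (0.707 × 0.3125) = 8.948 kip/in → adequate.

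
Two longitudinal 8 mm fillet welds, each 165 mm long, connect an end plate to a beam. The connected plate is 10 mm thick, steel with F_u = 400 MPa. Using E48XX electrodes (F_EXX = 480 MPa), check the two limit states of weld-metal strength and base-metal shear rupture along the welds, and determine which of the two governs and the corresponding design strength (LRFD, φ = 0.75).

t_e = 0.707 × 8 = 5.656 mm; L = 330 mm.
Weld metal: φR_n = 0.75 × 0.6 × 480 × 5.656 × 330 × 10⁻³ = 403.2 kN.
Base metal (shear rupture): φR_n = 0.75 × 0.6 × 400 × 10 × 330 × 10⁻³ = 594 kN.
Governing: weld metal.

φR_n ≈ 403 kN (weld metal governs)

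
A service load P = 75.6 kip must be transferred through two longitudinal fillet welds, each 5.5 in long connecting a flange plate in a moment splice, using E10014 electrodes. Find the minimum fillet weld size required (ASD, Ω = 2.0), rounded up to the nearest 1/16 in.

E100XX → F_EXX = 100 ksi.
Total weld length L = 11 in.
Required throat t_e = P × Ω / (0.6 F_EXX × L) = 75.6 × 2.0 / (0.6 × 100 × 11) = 0.2291 in.
Required leg w = t_e / 0.707 = 0.324 in → use 3/8 in.

w = 3/8 in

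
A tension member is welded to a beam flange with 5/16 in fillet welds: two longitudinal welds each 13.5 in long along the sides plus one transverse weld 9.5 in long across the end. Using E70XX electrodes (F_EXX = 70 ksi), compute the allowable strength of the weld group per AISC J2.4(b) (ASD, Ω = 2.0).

t_e = 0.707 × 0.3125 = 0.2209 in.
R_nwl = 0.6 × 70 × 0.2209 × 27 = 250.5 kip (longitudinal, 2 welds).
R_nwt = 0.6 × 70 × 0.2209 × 9.5 = 88.15 kip (transverse, base value).
(i) R_nwl + R_nwt = 338.7 kip; (ii) 0.85 R_nwl + 1.5 R_nwt = 345.2 kip.
R_n = max = 345.2 kip [governs: (ii)]; R_n/Ω = 172.6 kip.

R_n/Ω ≈ 173 kip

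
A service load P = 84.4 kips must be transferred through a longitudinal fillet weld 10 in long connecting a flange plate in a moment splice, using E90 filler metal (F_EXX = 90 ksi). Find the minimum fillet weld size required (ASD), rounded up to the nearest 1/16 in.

Total weld length L = 10 in.
Required throat t_e = P × Ω / (0.6 F_EXX × L) = 84.4 × 2.0 / (0.6 × 90 × 10) = 0.3126 in.
Required leg w = t_e / 0.707 = 0.4421 in → use 1/2 in.

w = 1/2 in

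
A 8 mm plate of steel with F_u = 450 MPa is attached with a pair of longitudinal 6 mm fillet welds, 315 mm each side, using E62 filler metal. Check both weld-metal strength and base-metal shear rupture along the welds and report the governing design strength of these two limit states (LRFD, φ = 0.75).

φR_n ≈ 746 kN (weld metal governs)

E62XX → F_EXX = 620 MPa.
t_e = 0.707 × 6 = 4.242 mm; L = 630 mm.
Weld metal: φR_n = 0.75 × 0.6 × 620 × 4.242 × 630 × 10⁻³ = 745.6 kN.
Base metal (shear rupture): φR_n = 0.75 × 0.6 × 450 × 8 × 630 × 10⁻³ = 1021 kN.
Governing: weld metal.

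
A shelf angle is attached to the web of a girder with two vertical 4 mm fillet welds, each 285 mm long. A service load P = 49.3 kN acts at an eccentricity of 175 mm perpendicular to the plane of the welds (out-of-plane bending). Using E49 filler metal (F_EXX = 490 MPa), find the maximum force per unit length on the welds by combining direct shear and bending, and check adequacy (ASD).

f_max ≈ 330 N/mm; adequate

L_w = 2 × 285 = 570 mm; section modulus (unit throat) S = 2 × L²/6 = 27080 mm².
Direct shear f_v = P/L_w = 49.3×10³/570 = 86.49 N/mm.
Moment M = P × e = 49.3×10³ × 175 = 8627500 N·mm; bending f_b = M/S = 318.7 N/mm.
f_max = √(f_v² + f_b²) = √(86.49² + 318.7²) = 330.2 N/mm.
r_n/Ω = (1/2.0) × 0.6 × 490 × (0.707 × 4) = 415.7 N/mm → adequate.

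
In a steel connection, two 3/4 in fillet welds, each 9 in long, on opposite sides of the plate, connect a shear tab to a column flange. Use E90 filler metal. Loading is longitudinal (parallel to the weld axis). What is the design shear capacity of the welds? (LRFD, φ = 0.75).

E90XX → F_EXX = 90 ksi.
Effective throat t_e = 0.707 × 0.75 = 0.5302 in.
Total length L = 18 in; A_we = 0.5302 × 18 = 9.544 in².
F_nw = 0.6 F_EXX = 0.6 × 90 = 54 ksi.
φR_n = 0.75 × 54 × 9.544 = 386.6 kip.

φR_n ≈ 387 kip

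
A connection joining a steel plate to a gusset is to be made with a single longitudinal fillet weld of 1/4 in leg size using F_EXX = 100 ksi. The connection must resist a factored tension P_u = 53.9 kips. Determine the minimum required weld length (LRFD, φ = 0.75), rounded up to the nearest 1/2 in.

Throat t_e = 0.707 × 0.25 = 0.1767 in.
φr_n = 0.75 × 0.6 × 100 × 0.1767 = 7.954 kips/in.
L_req = P_u / φr_n = 53.9 / 7.954 = 6.777 in total.
Round up → use L = 7 in.

L = 7 in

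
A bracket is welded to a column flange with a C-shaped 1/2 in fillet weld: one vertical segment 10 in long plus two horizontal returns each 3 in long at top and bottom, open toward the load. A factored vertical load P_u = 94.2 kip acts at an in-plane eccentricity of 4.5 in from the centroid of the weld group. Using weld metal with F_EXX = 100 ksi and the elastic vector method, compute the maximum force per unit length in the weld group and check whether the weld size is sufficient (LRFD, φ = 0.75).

f_max ≈ 13.3 kip/in; adequate

Total weld length L_w = 16 in. Treat welds as unit-width lines.
Centroid: x̄ = 2×3×1.5 / 16 = 0.5625 in from the vertical weld.
Polar moment about centroid: J = I_x + I_y = [10³/12 + 2×3×5²] + [10×0.5625² + 2(3³/12 + 3×0.9375²)] = 246.3 in³.
Direct shear f_v = P/L_w = 94.2 / 16 = 5.888 kip/in (vertical).
Torsion M = P·e = 94.2 × 4.5 = 423.9 kip·in.
Critical point at (x, y) = (2.438, 5) from centroid. f_tx = M·y/J = 8.606 kip/in; f_ty = M·x/J = 4.196 kip/in.
Resultant f_max = √[f_tx² + (f_v + f_ty)²] = √[8.606² + (5.888 + 4.196)²] = 13.26 kip/in.
Capacity per unit length: φr_n = 0.75 × 0.6 × 100 × (0.707 × 0.5) = 15.91 kip/in.
13.26 ≤ 15.91 → adequate.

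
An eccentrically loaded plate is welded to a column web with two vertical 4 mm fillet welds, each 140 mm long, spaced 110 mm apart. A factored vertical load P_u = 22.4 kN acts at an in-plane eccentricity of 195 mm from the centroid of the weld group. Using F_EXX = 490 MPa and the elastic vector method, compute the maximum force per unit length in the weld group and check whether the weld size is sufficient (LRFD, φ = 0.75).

f_max ≈ 353 N/mm; adequate

Total weld length L_w = 280 mm. Treat welds as unit-width lines.
Polar moment about centroid: J = 2[d³/12 + d(b/2)²] = 2[140³/12 + 140×55²] = 1304000 mm³.
Direct shear f_v = P/L_w = 22.4×10³ / 280 = 80 N/mm (vertical).
Torsion M = P·e = 22.4×10³ × 195 = 4368000 N·mm.
Critical point at (x, y) = (55, 70) from centroid. f_tx = M·y/J = 234.4 N/mm; f_ty = M·x/J = 184.2 N/mm.
Resultant f_max = √[f_tx² + (f_v + f_ty)²] = √[234.4² + (80 + 184.2)²] = 353.2 N/mm.
Capacity per unit length: φr_n = 0.75 × 0.6 × 490 × (0.707 × 4) = 623.6 N/mm.
353.2 ≤ 623.6 → adequate.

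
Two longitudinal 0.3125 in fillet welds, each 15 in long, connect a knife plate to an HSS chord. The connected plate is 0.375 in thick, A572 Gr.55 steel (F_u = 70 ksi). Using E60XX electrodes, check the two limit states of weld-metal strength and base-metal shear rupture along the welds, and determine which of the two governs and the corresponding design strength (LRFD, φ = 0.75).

φR_n ≈ 179 kip (weld metal governs)

E60XX → F_EXX = 60 ksi.
t_e = 0.707 × 0.3125 = 0.2209 in; L = 30 in.
Weld metal: φR_n = 0.75 × 0.6 × 60 × 0.2209 × 30 = 179 kip.
Base metal (shear rupture): φR_n = 0.75 × 0.6 × 70 × 0.375 × 30 = 354.4 kip.
Governing: weld metal.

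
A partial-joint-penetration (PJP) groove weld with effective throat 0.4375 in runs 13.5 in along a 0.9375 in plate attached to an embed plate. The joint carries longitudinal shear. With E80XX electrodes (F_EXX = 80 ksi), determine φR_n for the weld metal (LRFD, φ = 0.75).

Effective throat (given) t_e = 0.4375 in.
A_we = 0.4375 × 13.5 = 5.906 in².
F_nw = 0.6 F_EXX = 48 ksi.
φR_n = 0.75 × 48 × 5.906 = 212.6 kips.

φR_n ≈ 213 kips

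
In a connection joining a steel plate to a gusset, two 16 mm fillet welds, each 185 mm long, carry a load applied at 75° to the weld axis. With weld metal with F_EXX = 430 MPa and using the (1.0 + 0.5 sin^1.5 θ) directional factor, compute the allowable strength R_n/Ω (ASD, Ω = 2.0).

t_e = 0.707 × 16 = 11.31 mm; A_we = 11.31 × 370 = 4185 mm².
Directional factor: 1.0 + 0.5 sin^1.5(75°) = 1.475.
F_nw = 0.6 × 430 × 1.475 = 380.5 MPa.
R_n/Ω = (380.5 × 4185) / 2.0 × 10⁻³ = 796.2 kN.

R_n/Ω ≈ 796 kN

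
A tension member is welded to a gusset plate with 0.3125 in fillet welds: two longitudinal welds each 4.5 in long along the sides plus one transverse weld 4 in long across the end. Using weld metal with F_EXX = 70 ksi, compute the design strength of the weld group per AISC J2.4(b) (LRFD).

φR_n ≈ 95 kips

t_e = 0.707 × 0.3125 = 0.2209 in.
R_nwl = 0.6 × 70 × 0.2209 × 9 = 83.51 kips (longitudinal, 2 welds).
R_nwt = 0.6 × 70 × 0.2209 × 4 = 37.12 kips (transverse, base value).
(i) R_nwl + R_nwt = 120.6 kips; (ii) 0.85 R_nwl + 1.5 R_nwt = 126.7 kips.
R_n = max = 126.7 kips [governs: (ii)]; φR_n = 95 kips.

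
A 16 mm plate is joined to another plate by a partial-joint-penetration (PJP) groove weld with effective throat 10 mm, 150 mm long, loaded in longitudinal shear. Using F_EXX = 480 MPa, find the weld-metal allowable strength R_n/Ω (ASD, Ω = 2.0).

R_n/Ω ≈ 216 kN

Effective throat (given) t_e = 10 mm.
A_we = 10 × 150 = 1500 mm².
F_nw = 0.6 F_EXX = 288 MPa.
R_n/Ω = (288 × 1500) / 2.0 × 10⁻³ = 216 kN.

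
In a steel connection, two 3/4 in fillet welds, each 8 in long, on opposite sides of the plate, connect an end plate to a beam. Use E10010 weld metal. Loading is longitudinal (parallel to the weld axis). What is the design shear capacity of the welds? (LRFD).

E100XX → F_EXX = 100 ksi.
Effective throat t_e = 0.707 × 0.75 = 0.5302 in.
Total length L = 16 in; A_we = 0.5302 × 16 = 8.484 in².
F_nw = 0.6 F_EXX = 0.6 × 100 = 60 ksi.
φR_n = 0.75 × 60 × 8.484 = 381.8 kips.

φR_n ≈ 382 kips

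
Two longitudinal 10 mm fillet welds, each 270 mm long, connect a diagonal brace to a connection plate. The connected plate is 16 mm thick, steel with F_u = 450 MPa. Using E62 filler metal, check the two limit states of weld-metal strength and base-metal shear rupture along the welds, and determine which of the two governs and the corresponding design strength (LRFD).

φR_n ≈ 1070 kN (weld metal governs)

E62XX → F_EXX = 620 MPa.
t_e = 0.707 × 10 = 7.07 mm; L = 540 mm.
Weld metal: φR_n = 0.75 × 0.6 × 620 × 7.07 × 540 × 10⁻³ = 1065 kN.
Base metal (shear rupture): φR_n = 0.75 × 0.6 × 450 × 16 × 540 × 10⁻³ = 1750 kN.
Governing: weld metal.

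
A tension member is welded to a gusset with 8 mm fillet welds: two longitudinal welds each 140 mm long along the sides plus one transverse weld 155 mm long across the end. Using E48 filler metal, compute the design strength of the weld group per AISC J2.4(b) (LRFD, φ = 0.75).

E48XX → F_EXX = 480 MPa.
t_e = 0.707 × 8 = 5.656 mm.
R_nwl = 0.6 × 480 × 5.656 × 280 × 10⁻³ = 456.1 kN (longitudinal, 2 welds).
R_nwt = 0.6 × 480 × 5.656 × 155 × 10⁻³ = 252.5 kN (transverse, base value).
(i) R_nwl + R_nwt = 708.6 kN; (ii) 0.85 R_nwl + 1.5 R_nwt = 766.4 kN.
R_n = max = 766.4 kN [governs: (ii)]; φR_n = 574.8 kN.

φR_n ≈ 575 kN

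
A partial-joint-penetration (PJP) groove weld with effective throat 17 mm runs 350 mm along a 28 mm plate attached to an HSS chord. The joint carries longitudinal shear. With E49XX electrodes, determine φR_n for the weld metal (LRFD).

φR_n ≈ 1310 kN

E49XX → F_EXX = 490 MPa.
Effective throat (given) t_e = 17 mm.
A_we = 17 × 350 = 5950 mm².
F_nw = 0.6 F_EXX = 294 MPa.
φR_n = 0.75 × 294 × 5950 × 10⁻³ = 1312 kN.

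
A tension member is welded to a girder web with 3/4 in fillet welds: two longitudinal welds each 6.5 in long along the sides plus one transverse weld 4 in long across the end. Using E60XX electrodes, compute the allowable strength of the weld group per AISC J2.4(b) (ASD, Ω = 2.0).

R_n/Ω ≈ 163 kips

E60XX → F_EXX = 60 ksi.
t_e = 0.707 × 0.75 = 0.5302 in.
R_nwl = 0.6 × 60 × 0.5302 × 13 = 248.2 kips (longitudinal, 2 welds).
R_nwt = 0.6 × 60 × 0.5302 × 4 = 76.36 kips (transverse, base value).
(i) R_nwl + R_nwt = 324.5 kips; (ii) 0.85 R_nwl + 1.5 R_nwt = 325.5 kips.
R_n = max = 325.5 kips [governs: (ii)]; R_n/Ω = 162.7 kips.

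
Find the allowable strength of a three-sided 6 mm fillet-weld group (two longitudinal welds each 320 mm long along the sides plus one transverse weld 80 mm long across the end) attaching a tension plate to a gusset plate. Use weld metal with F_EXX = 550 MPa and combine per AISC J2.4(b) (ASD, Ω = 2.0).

t_e = 0.707 × 6 = 4.242 mm.
R_nwl = 0.6 × 550 × 4.242 × 640 × 10⁻³ = 895.9 kN (longitudinal, 2 welds).
R_nwt = 0.6 × 550 × 4.242 × 80 × 10⁻³ = 112 kN (transverse, base value).
(i) R_nwl + R_nwt = 1008 kN; (ii) 0.85 R_nwl + 1.5 R_nwt = 929.5 kN.
R_n = max = 1008 kN [governs: (i)]; R_n/Ω = 503.9 kN.

R_n/Ω ≈ 504 kN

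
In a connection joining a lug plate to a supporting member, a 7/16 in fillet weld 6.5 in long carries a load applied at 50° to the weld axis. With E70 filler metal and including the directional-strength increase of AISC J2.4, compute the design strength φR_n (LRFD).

φR_n ≈ 84.6 kips

E70XX → F_EXX = 70 ksi.
t_e = 0.707 × 0.4375 = 0.3093 in; A_we = 0.3093 × 6.5 = 2.011 in².
Directional factor: 1.0 + 0.5 sin^1.5(50°) = 1.335.
F_nw = 0.6 × 70 × 1.335 = 56.08 ksi.
φR_n = 0.75 × 56.08 × 2.011 = 84.56 kips.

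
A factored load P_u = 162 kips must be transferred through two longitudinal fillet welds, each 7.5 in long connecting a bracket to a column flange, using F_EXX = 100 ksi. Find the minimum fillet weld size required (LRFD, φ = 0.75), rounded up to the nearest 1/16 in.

w = 3/8 in

Total weld length L = 15 in.
Required throat t_e = P_u / (φ × 0.6 F_EXX × L) = 162 / (0.75 × 0.6 × 100 × 15) = 0.24 in.
Required leg w = t_e / 0.707 = 0.3395 in → use 3/8 in.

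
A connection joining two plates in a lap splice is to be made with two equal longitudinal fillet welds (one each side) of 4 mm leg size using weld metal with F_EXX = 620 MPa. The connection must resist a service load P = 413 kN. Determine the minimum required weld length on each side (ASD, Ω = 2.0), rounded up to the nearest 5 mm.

Throat t_e = 0.707 × 4 = 2.828 mm.
r_n/Ω = (0.6 × 620 × 2.828) / 2.0 = 526 N/mm = 0.526 kN/mm.
L_req = P / (r_n/Ω) = 413 / 0.526 = 785.2 mm total.
Per side: 785.2 / 2 = 392.6 mm.
Round up → use L = 395 mm on each side.

L = 395 mm on each side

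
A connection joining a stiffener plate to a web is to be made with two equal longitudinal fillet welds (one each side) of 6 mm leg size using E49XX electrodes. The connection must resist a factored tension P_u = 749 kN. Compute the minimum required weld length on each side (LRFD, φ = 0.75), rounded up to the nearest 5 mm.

E49XX → F_EXX = 490 MPa.
Throat t_e = 0.707 × 6 = 4.242 mm.
φr_n = 0.75 × 0.6 × 490 × 4.242 × 10⁻³ = 0.9354 kN/mm.
L_req = P_u / φr_n = 749 / 0.9354 = 800.8 mm total.
Per side: 800.8 / 2 = 400.4 mm.
Round up → use L = 405 mm on each side.

L = 405 mm on each side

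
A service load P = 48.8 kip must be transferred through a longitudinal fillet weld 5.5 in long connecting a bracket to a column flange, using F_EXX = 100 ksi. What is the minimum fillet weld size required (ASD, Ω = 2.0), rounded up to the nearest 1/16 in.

Total weld length L = 5.5 in.
Required throat t_e = P × Ω / (0.6 F_EXX × L) = 48.8 × 2.0 / (0.6 × 100 × 5.5) = 0.2958 in.
Required leg w = t_e / 0.707 = 0.4183 in → use 7/16 in.

w = 7/16 in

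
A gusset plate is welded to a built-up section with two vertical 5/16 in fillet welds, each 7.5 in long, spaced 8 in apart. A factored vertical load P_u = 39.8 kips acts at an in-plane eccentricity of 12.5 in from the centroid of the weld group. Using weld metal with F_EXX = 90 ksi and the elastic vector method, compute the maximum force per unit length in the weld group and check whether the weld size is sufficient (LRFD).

Total weld length L_w = 15 in. Treat welds as unit-width lines.
Polar moment about centroid: J = 2[d³/12 + d(b/2)²] = 2[7.5³/12 + 7.5×4²] = 310.3 in³.
Direct shear f_v = P/L_w = 39.8 / 15 = 2.653 kip/in (vertical).
Torsion M = P·e = 39.8 × 12.5 = 497.5 kip·in.
Critical point at (x, y) = (4, 3.75) from centroid. f_tx = M·y/J = 6.012 kip/in; f_ty = M·x/J = 6.413 kip/in.
Resultant f_max = √[f_tx² + (f_v + f_ty)²] = √[6.012² + (2.653 + 6.413)²] = 10.88 kip/in.
Capacity per unit length: φr_n = 0.75 × 0.6 × 90 × (0.707 × 0.3125) = 8.948 kip/in.
10.88 > 8.948 → NOT adequate.

f_max ≈ 10.9 kip/in; NOT adequate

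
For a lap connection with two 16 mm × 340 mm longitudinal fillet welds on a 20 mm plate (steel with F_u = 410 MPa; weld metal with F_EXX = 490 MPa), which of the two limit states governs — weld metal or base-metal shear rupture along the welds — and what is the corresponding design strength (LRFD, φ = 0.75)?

t_e = 0.707 × 16 = 11.31 mm; L = 680 mm.
Weld metal: φR_n = 0.75 × 0.6 × 490 × 11.31 × 680 × 10⁻³ = 1696 kN.
Base metal (shear rupture): φR_n = 0.75 × 0.6 × 410 × 20 × 680 × 10⁻³ = 2509 kN.
Governing: weld metal.

φR_n ≈ 1700 kN (weld metal governs)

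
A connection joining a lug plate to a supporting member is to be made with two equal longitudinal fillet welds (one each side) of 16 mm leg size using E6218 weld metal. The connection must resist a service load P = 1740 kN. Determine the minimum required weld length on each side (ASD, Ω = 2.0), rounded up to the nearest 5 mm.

L = 415 mm on each side

E62XX → F_EXX = 620 MPa.
Throat t_e = 0.707 × 16 = 11.31 mm.
r_n/Ω = (0.6 × 620 × 11.31) / 2.0 = 2104 N/mm = 2.104 kN/mm.
L_req = P / (r_n/Ω) = 1740 / 2.104 = 827 mm total.
Per side: 827 / 2 = 413.5 mm.
Round up → use L = 415 mm on each side.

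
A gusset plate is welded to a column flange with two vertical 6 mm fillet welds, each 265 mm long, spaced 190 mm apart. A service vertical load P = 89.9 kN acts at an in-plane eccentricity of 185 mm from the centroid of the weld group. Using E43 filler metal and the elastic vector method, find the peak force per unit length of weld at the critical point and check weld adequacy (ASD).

E43XX → F_EXX = 430 MPa.
Total weld length L_w = 530 mm. Treat welds as unit-width lines.
Polar moment about centroid: J = 2[d³/12 + d(b/2)²] = 2[265³/12 + 265×95²] = 7885000 mm³.
Direct shear f_v = P/L_w = 89.9×10³ / 530 = 169.6 N/mm (vertical).
Torsion M = P·e = 89.9×10³ × 185 = 16632000 N·mm.
Critical point at (x, y) = (95, 132.5) from centroid. f_tx = M·y/J = 279.5 N/mm; f_ty = M·x/J = 200.4 N/mm.
Resultant f_max = √[f_tx² + (f_v + f_ty)²] = √[279.5² + (169.6 + 200.4)²] = 463.7 N/mm.
Capacity per unit length: r_n/Ω = (1/2.0) × 0.6 × 430 × (0.707 × 6) = 547.2 N/mm.
463.7 ≤ 547.2 → adequate.

f_max ≈ 464 N/mm; adequate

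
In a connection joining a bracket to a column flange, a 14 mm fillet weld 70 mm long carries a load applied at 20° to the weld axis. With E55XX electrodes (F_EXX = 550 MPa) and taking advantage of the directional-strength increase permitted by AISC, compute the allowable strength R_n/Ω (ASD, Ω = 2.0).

t_e = 0.707 × 14 = 9.898 mm; A_we = 9.898 × 70 = 692.9 mm².
Directional factor: 1.0 + 0.5 sin^1.5(20°) = 1.1.
F_nw = 0.6 × 550 × 1.1 = 363 MPa.
R_n/Ω = (363 × 692.9) / 2.0 × 10⁻³ = 125.8 kN.

R_n/Ω ≈ 126 kN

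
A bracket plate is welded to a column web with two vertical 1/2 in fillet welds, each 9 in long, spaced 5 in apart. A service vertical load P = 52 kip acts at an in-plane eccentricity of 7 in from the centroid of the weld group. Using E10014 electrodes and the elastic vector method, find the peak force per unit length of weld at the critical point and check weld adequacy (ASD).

f_max ≈ 9.74 kip/in; adequate

E100XX → F_EXX = 100 ksi.
Total weld length L_w = 18 in. Treat welds as unit-width lines.
Polar moment about centroid: J = 2[d³/12 + d(b/2)²] = 2[9³/12 + 9×2.5²] = 234 in³.
Direct shear f_v = P/L_w = 52 / 18 = 2.889 kip/in (vertical).
Torsion M = P·e = 52 × 7 = 364 kip·in.
Critical point at (x, y) = (2.5, 4.5) from centroid. f_tx = M·y/J = 7 kip/in; f_ty = M·x/J = 3.889 kip/in.
Resultant f_max = √[f_tx² + (f_v + f_ty)²] = √[7² + (2.889 + 3.889)²] = 9.744 kip/in.
Capacity per unit length: r_n/Ω = (1/2.0) × 0.6 × 100 × (0.707 × 0.5) = 10.6 kip/in.
9.744 ≤ 10.6 → adequate.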